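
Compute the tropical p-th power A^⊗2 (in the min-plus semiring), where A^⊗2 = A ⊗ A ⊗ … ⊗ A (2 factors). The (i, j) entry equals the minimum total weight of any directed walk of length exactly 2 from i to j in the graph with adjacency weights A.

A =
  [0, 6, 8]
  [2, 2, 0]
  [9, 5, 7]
A^⊗2 =
  [0, 6, 6]
  [2, 4, 2]
  [7, 7, 5]

Each entry (A^⊗2)_ij equals the minimum over all length-2 walks i = v_0 → v_1 → … → v_2 = j of Σ_t A[v_t][v_{t+1}]. For example, for (i, j) = (0, 2) we minimise over 3 possible intermediate vertex sequences; the minimum is 6, attained along the walk 0 → 1 → 2.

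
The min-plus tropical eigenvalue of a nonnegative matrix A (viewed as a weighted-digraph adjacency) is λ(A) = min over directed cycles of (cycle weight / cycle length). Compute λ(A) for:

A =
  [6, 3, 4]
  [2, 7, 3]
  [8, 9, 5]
λ(A) = 5/2

Enumerate directed cycles and compute their means (weight / length). Sample:
  cycle 0 → 0: weight = 6, length = 1, mean = 6/1 ≈ 6.000
  cycle 1 → 1: weight = 7, length = 1, mean = 7/1 ≈ 7.000
  cycle 2 → 2: weight = 5, length = 1, mean = 5/1 ≈ 5.000
  cycle 0 → 1 → 0: weight = 5, length = 2, mean = 5/2 ≈ 2.500
  cycle 0 → 2 → 0: weight = 12, length = 2, mean = 12/2 ≈ 6.000
  cycle 1 → 0 → 1: weight = 5, length = 2, mean = 5/2 ≈ 2.500
Minimum mean = 2.500, attained e.g. along the cycle 0 → 1 → 0 with weight 5 and length 2. So λ(A) = 5/2 = 5/2.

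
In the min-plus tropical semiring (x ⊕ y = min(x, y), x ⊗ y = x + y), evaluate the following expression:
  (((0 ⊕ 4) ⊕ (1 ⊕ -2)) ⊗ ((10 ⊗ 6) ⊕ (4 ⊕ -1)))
(((0 ⊕ 4) ⊕ (1 ⊕ -2)) ⊗ ((10 ⊗ 6) ⊕ (4 ⊕ -1))) = -3

Expand innermost to outermost. Recall ⊕ takes the minimum of its arguments and ⊗ takes their sum. Working out the expression (((0 ⊕ 4) ⊕ (1 ⊕ -2)) ⊗ ((10 ⊗ 6) ⊕ (4 ⊕ -1))) gives -3.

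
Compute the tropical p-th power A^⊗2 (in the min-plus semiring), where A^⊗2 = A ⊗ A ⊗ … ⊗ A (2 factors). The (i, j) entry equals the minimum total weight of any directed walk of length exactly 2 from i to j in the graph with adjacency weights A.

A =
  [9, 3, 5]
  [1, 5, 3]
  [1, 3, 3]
A^⊗2 =
  [4, 8, 6]
  [4, 4, 6]
  [4, 4, 6]

Each entry (A^⊗2)_ij equals the minimum over all length-2 walks i = v_0 → v_1 → … → v_2 = j of Σ_t A[v_t][v_{t+1}]. For example, for (i, j) = (0, 2) we minimise over 3 possible intermediate vertex sequences; the minimum is 6, attained along the walk 0 → 1 → 2.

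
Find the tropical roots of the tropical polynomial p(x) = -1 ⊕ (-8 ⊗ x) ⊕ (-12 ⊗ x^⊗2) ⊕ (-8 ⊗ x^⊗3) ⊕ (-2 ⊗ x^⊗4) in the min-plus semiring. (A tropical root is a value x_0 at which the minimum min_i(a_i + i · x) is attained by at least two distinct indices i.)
Roots: {-6, -4, 4, 7}

Each tropical root is a break point of the lower envelope of the lines y = a_i + i · x (there are 5 lines, with slopes 0, 1, ..., 4). Only the lines that attain the minimum somewhere contribute to roots; other lines are dominated. Here the surviving (envelope) indices are i = 4, i = 3, i = 2, i = 1, i = 0.
Intersections between consecutive envelope lines give the roots: for adjacent envelope indices i < j the intersection is x = (a_i − a_j) / (j − i). Reading off the sorted break points: {-6, -4, 4, 7}.
Verification: at each break x_0, at least two indices attain the minimum of min_i(a_i + i · x_0).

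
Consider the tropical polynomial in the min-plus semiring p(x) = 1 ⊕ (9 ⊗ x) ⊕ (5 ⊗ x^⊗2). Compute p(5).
p(5) = 1

A tropical monomial a ⊗ x^⊗i evaluates to a + i · x. Evaluating each term at x = 5:
  Term 0 contributes 1 + 0 · 5 = 1
  Term 1 contributes 9 + 1 · 5 = 14
  Term 2 contributes 5 + 2 · 5 = 15
p(5) = ⊕ of these = min[1, 14, 15] = 1.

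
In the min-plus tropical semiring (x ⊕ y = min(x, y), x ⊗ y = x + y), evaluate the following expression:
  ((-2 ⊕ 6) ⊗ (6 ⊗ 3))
((-2 ⊕ 6) ⊗ (6 ⊗ 3)) = 7

Expand innermost to outermost. Recall ⊕ takes the minimum of its arguments and ⊗ takes their sum. Working out the expression ((-2 ⊕ 6) ⊗ (6 ⊗ 3)) gives 7.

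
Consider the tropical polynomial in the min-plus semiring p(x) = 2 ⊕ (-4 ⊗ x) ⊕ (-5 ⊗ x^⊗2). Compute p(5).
p(5) = 1

A tropical monomial a ⊗ x^⊗i evaluates to a + i · x. Evaluating each term at x = 5:
  Term 0 contributes 2 + 0 · 5 = 2
  Term 1 contributes -4 + 1 · 5 = 1
  Term 2 contributes -5 + 2 · 5 = 5
p(5) = ⊕ of these = min[2, 1, 5] = 1.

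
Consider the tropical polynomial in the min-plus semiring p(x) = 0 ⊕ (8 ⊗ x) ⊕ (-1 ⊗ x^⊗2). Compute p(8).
p(8) = 0

A tropical monomial a ⊗ x^⊗i evaluates to a + i · x. Evaluating each term at x = 8:
  Term 0 contributes 0 + 0 · 8 = 0
  Term 1 contributes 8 + 1 · 8 = 16
  Term 2 contributes -1 + 2 · 8 = 15
p(8) = ⊕ of these = min[0, 16, 15] = 0.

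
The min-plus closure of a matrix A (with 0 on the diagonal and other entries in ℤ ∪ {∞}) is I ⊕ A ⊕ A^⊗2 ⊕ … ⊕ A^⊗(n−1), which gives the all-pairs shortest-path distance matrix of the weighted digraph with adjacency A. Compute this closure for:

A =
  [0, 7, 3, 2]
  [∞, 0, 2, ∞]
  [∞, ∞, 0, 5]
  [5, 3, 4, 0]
Closure =
  [0, 5, 3, 2]
  [12, 0, 2, 7]
  [10, 8, 0, 5]
  [5, 3, 4, 0]

This is the Floyd-Warshall all-pairs shortest-path computation. For each intermediate vertex k = 0, 1, …, 3, update dist[i][j] ← min(dist[i][j], dist[i][k] + dist[k][j]). The final matrix gives, for each (i, j), the minimum total weight of any directed path from i to j (possibly empty when i = j).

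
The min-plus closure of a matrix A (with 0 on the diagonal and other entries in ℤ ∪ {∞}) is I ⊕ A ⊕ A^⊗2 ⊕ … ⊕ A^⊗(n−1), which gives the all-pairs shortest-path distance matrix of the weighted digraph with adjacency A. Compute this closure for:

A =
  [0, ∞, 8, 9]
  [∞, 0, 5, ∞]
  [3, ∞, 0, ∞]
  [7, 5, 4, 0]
Closure =
  [0, 14, 8, 9]
  [8, 0, 5, 17]
  [3, 17, 0, 12]
  [7, 5, 4, 0]

This is the Floyd-Warshall all-pairs shortest-path computation. For each intermediate vertex k = 0, 1, …, 3, update dist[i][j] ← min(dist[i][j], dist[i][k] + dist[k][j]). The final matrix gives, for each (i, j), the minimum total weight of any directed path from i to j (possibly empty when i = j).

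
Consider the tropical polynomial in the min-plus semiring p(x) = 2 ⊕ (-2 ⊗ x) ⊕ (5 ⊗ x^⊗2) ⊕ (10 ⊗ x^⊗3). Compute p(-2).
p(-2) = -4

A tropical monomial a ⊗ x^⊗i evaluates to a + i · x. Evaluating each term at x = -2:
  Term 0 contributes 2 + 0 · -2 = 2
  Term 1 contributes -2 + 1 · -2 = -4
  Term 2 contributes 5 + 2 · -2 = 1
  Term 3 contributes 10 + 3 · -2 = 4
p(-2) = ⊕ of these = min[2, -4, 1, 4] = -4.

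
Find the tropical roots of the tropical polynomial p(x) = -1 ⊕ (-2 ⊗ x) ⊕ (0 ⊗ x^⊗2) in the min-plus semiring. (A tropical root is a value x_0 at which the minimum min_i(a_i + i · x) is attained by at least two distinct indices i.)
Roots: {-2, 1}

Each tropical root is a break point of the lower envelope of the lines y = a_i + i · x (there are 3 lines, with slopes 0, 1, ..., 2). Only the lines that attain the minimum somewhere contribute to roots; other lines are dominated. Here the surviving (envelope) indices are i = 2, i = 1, i = 0.
Intersections between consecutive envelope lines give the roots: for adjacent envelope indices i < j the intersection is x = (a_i − a_j) / (j − i). Reading off the sorted break points: {-2, 1}.
Verification: at each break x_0, at least two indices attain the minimum of min_i(a_i + i · x_0).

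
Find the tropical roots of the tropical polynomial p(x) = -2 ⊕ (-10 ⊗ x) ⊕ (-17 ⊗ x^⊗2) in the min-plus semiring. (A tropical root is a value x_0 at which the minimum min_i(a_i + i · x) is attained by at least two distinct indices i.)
Roots: {7, 8}

Each tropical root is a break point of the lower envelope of the lines y = a_i + i · x (there are 3 lines, with slopes 0, 1, ..., 2). Only the lines that attain the minimum somewhere contribute to roots; other lines are dominated. Here the surviving (envelope) indices are i = 2, i = 1, i = 0.
Intersections between consecutive envelope lines give the roots: for adjacent envelope indices i < j the intersection is x = (a_i − a_j) / (j − i). Reading off the sorted break points: {7, 8}.
Verification: at each break x_0, at least two indices attain the minimum of min_i(a_i + i · x_0).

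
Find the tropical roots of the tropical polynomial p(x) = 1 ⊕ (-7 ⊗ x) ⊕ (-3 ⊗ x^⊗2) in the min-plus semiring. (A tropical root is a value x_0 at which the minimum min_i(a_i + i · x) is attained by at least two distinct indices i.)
Roots: {-4, 8}

Each tropical root is a break point of the lower envelope of the lines y = a_i + i · x (there are 3 lines, with slopes 0, 1, ..., 2). Only the lines that attain the minimum somewhere contribute to roots; other lines are dominated. Here the surviving (envelope) indices are i = 2, i = 1, i = 0.
Intersections between consecutive envelope lines give the roots: for adjacent envelope indices i < j the intersection is x = (a_i − a_j) / (j − i). Reading off the sorted break points: {-4, 8}.
Verification: at each break x_0, at least two indices attain the minimum of min_i(a_i + i · x_0).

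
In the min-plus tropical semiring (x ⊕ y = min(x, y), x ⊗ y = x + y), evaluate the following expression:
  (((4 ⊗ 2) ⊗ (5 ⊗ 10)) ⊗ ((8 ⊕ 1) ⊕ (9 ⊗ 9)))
(((4 ⊗ 2) ⊗ (5 ⊗ 10)) ⊗ ((8 ⊕ 1) ⊕ (9 ⊗ 9))) = 22

Expand innermost to outermost. Recall ⊕ takes the minimum of its arguments and ⊗ takes their sum. Working out the expression (((4 ⊗ 2) ⊗ (5 ⊗ 10)) ⊗ ((8 ⊕ 1) ⊕ (9 ⊗ 9))) gives 22.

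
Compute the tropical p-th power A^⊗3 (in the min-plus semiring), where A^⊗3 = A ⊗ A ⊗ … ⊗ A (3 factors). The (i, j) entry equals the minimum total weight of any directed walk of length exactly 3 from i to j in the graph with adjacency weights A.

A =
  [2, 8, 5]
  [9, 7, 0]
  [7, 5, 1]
A^⊗3 =
  [6, 11, 7]
  [8, 6, 2]
  [9, 7, 3]

Each entry (A^⊗3)_ij equals the minimum over all length-3 walks i = v_0 → v_1 → … → v_3 = j of Σ_t A[v_t][v_{t+1}]. For example, for (i, j) = (0, 2) we minimise over 9 possible intermediate vertex sequences; the minimum is 7, attained along the walk 0 → 2 → 2 → 2.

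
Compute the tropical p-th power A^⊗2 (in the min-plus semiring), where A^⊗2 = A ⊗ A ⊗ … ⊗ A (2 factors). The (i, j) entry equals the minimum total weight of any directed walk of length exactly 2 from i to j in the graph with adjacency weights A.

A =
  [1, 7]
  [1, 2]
A^⊗2 =
  [2, 8]
  [2, 4]

Each entry (A^⊗2)_ij equals the minimum over all length-2 walks i = v_0 → v_1 → … → v_2 = j of Σ_t A[v_t][v_{t+1}]. For example, for (i, j) = (0, 1) we minimise over 2 possible intermediate vertex sequences; the minimum is 8, attained along the walk 0 → 0 → 1.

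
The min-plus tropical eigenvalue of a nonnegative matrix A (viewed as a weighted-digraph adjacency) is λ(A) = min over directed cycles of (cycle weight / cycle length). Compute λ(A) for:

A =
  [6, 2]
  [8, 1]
λ(A) = 1

Enumerate directed cycles and compute their means (weight / length). Sample:
  cycle 0 → 0: weight = 6, length = 1, mean = 6/1 ≈ 6.000
  cycle 1 → 1: weight = 1, length = 1, mean = 1/1 ≈ 1.000
  cycle 0 → 1 → 0: weight = 10, length = 2, mean = 10/2 ≈ 5.000
  cycle 1 → 0 → 1: weight = 10, length = 2, mean = 10/2 ≈ 5.000
Minimum mean = 1.000, attained e.g. along the cycle 1 → 1 with weight 1 and length 1. So λ(A) = 1/1 = 1.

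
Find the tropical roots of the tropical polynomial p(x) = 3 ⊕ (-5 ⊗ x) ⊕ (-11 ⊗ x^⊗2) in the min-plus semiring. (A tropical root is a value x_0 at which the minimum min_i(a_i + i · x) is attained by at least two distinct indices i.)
Roots: {6, 8}

Each tropical root is a break point of the lower envelope of the lines y = a_i + i · x (there are 3 lines, with slopes 0, 1, ..., 2). Only the lines that attain the minimum somewhere contribute to roots; other lines are dominated. Here the surviving (envelope) indices are i = 2, i = 1, i = 0.
Intersections between consecutive envelope lines give the roots: for adjacent envelope indices i < j the intersection is x = (a_i − a_j) / (j − i). Reading off the sorted break points: {6, 8}.
Verification: at each break x_0, at least two indices attain the minimum of min_i(a_i + i · x_0).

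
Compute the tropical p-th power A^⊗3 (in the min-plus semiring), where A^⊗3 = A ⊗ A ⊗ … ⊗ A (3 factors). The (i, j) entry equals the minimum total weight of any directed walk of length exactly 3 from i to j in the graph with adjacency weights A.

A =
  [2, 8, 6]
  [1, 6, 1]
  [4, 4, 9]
A^⊗3 =
  [6, 12, 10]
  [5, 11, 6]
  [7, 9, 11]

Each entry (A^⊗3)_ij equals the minimum over all length-3 walks i = v_0 → v_1 → … → v_3 = j of Σ_t A[v_t][v_{t+1}]. For example, for (i, j) = (0, 2) we minimise over 9 possible intermediate vertex sequences; the minimum is 10, attained along the walk 0 → 0 → 0 → 2.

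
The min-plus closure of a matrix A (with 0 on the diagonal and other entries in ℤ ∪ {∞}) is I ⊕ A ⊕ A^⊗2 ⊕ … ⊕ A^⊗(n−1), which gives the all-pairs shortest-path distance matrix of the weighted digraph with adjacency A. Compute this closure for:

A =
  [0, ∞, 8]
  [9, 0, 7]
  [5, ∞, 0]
Closure =
  [0, ∞, 8]
  [9, 0, 7]
  [5, ∞, 0]

This is the Floyd-Warshall all-pairs shortest-path computation. For each intermediate vertex k = 0, 1, …, 2, update dist[i][j] ← min(dist[i][j], dist[i][k] + dist[k][j]). The final matrix gives, for each (i, j), the minimum total weight of any directed path from i to j (possibly empty when i = j).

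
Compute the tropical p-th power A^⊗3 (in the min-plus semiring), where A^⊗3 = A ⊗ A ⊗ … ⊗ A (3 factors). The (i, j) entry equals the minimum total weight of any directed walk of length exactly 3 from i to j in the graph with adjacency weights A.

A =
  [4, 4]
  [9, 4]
A^⊗3 =
  [12, 12]
  [17, 12]

Each entry (A^⊗3)_ij equals the minimum over all length-3 walks i = v_0 → v_1 → … → v_3 = j of Σ_t A[v_t][v_{t+1}]. For example, for (i, j) = (0, 1) we minimise over 4 possible intermediate vertex sequences; the minimum is 12, attained along the walk 0 → 0 → 0 → 1.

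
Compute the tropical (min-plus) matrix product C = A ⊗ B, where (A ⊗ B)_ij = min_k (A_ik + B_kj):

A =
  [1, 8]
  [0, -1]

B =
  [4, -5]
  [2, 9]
A ⊗ B =
  [5, -4]
  [1, -5]

Apply the min-plus product entry-by-entry:
  C[0][0] = min over k of (A[0][0] + B[0][0] = 1 + 4 = 5, A[0][1] + B[1][0] = 8 + 2 = 10) = 5 (attained at k = 0)
  C[0][1] = min over k of (A[0][0] + B[0][1] = 1 + -5 = -4, A[0][1] + B[1][1] = 8 + 9 = 17) = -4 (attained at k = 0)
  C[1][0] = min over k of (A[1][0] + B[0][0] = 0 + 4 = 4, A[1][1] + B[1][0] = -1 + 2 = 1) = 1 (attained at k = 1)
  C[1][1] = min over k of (A[1][0] + B[0][1] = 0 + -5 = -5, A[1][1] + B[1][1] = -1 + 9 = 8) = -5 (attained at k = 0)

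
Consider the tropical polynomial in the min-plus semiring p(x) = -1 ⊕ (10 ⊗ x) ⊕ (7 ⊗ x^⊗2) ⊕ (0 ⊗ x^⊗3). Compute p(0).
p(0) = -1

A tropical monomial a ⊗ x^⊗i evaluates to a + i · x. Evaluating each term at x = 0:
  Term 0 contributes -1 + 0 · 0 = -1
  Term 1 contributes 10 + 1 · 0 = 10
  Term 2 contributes 7 + 2 · 0 = 7
  Term 3 contributes 0 + 3 · 0 = 0
p(0) = ⊕ of these = min[-1, 10, 7, 0] = -1.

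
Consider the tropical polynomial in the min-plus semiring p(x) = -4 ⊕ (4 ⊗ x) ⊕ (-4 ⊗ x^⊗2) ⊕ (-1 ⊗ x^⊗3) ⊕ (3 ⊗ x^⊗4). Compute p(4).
p(4) = -4

A tropical monomial a ⊗ x^⊗i evaluates to a + i · x. Evaluating each term at x = 4:
  Term 0 contributes -4 + 0 · 4 = -4
  Term 1 contributes 4 + 1 · 4 = 8
  Term 2 contributes -4 + 2 · 4 = 4
  Term 3 contributes -1 + 3 · 4 = 11
  Term 4 contributes 3 + 4 · 4 = 19
p(4) = ⊕ of these = min[-4, 8, 4, 11, 19] = -4.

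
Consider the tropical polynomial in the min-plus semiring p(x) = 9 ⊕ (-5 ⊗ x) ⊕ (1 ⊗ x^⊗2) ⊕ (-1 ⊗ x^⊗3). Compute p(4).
p(4) = -1

A tropical monomial a ⊗ x^⊗i evaluates to a + i · x. Evaluating each term at x = 4:
  Term 0 contributes 9 + 0 · 4 = 9
  Term 1 contributes -5 + 1 · 4 = -1
  Term 2 contributes 1 + 2 · 4 = 9
  Term 3 contributes -1 + 3 · 4 = 11
p(4) = ⊕ of these = min[9, -1, 9, 11] = -1.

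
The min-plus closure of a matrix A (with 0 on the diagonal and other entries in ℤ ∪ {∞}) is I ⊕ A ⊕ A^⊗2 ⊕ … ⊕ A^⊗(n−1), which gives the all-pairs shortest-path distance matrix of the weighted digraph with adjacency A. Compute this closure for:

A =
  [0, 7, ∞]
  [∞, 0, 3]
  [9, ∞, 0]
Closure =
  [0, 7, 10]
  [12, 0, 3]
  [9, 16, 0]

This is the Floyd-Warshall all-pairs shortest-path computation. For each intermediate vertex k = 0, 1, …, 2, update dist[i][j] ← min(dist[i][j], dist[i][k] + dist[k][j]). The final matrix gives, for each (i, j), the minimum total weight of any directed path from i to j (possibly empty when i = j).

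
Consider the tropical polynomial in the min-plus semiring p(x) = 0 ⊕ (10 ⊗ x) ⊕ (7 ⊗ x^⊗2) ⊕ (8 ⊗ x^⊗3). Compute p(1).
p(1) = 0

A tropical monomial a ⊗ x^⊗i evaluates to a + i · x. Evaluating each term at x = 1:
  Term 0 contributes 0 + 0 · 1 = 0
  Term 1 contributes 10 + 1 · 1 = 11
  Term 2 contributes 7 + 2 · 1 = 9
  Term 3 contributes 8 + 3 · 1 = 11
p(1) = ⊕ of these = min[0, 11, 9, 11] = 0.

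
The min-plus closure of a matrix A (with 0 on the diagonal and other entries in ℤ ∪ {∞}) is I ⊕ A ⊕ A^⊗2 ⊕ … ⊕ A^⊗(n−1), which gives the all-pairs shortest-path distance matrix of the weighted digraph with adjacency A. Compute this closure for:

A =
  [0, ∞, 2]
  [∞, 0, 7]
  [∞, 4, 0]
Closure =
  [0, 6, 2]
  [∞, 0, 7]
  [∞, 4, 0]

This is the Floyd-Warshall all-pairs shortest-path computation. For each intermediate vertex k = 0, 1, …, 2, update dist[i][j] ← min(dist[i][j], dist[i][k] + dist[k][j]). The final matrix gives, for each (i, j), the minimum total weight of any directed path from i to j (possibly empty when i = j).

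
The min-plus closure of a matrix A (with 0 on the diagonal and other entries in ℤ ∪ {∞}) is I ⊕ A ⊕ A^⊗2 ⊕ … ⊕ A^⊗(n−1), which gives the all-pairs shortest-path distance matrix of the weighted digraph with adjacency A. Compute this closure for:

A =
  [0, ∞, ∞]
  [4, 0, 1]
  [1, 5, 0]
Closure =
  [0, ∞, ∞]
  [2, 0, 1]
  [1, 5, 0]

This is the Floyd-Warshall all-pairs shortest-path computation. For each intermediate vertex k = 0, 1, …, 2, update dist[i][j] ← min(dist[i][j], dist[i][k] + dist[k][j]). The final matrix gives, for each (i, j), the minimum total weight of any directed path from i to j (possibly empty when i = j).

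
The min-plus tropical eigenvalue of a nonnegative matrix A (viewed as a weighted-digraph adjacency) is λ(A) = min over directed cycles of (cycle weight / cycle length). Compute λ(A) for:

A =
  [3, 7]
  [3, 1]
λ(A) = 1

Enumerate directed cycles and compute their means (weight / length). Sample:
  cycle 0 → 0: weight = 3, length = 1, mean = 3/1 ≈ 3.000
  cycle 1 → 1: weight = 1, length = 1, mean = 1/1 ≈ 1.000
  cycle 0 → 1 → 0: weight = 10, length = 2, mean = 10/2 ≈ 5.000
  cycle 1 → 0 → 1: weight = 10, length = 2, mean = 10/2 ≈ 5.000
Minimum mean = 1.000, attained e.g. along the cycle 1 → 1 with weight 1 and length 1. So λ(A) = 1/1 = 1.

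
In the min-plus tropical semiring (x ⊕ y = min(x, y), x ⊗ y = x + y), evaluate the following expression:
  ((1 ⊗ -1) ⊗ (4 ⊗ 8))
((1 ⊗ -1) ⊗ (4 ⊗ 8)) = 12

Expand innermost to outermost. Recall ⊕ takes the minimum of its arguments and ⊗ takes their sum. Working out the expression ((1 ⊗ -1) ⊗ (4 ⊗ 8)) gives 12.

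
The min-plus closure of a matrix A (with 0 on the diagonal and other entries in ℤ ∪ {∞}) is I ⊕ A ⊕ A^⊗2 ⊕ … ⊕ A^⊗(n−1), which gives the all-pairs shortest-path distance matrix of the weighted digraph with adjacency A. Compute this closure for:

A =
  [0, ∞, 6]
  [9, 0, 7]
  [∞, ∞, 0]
Closure =
  [0, ∞, 6]
  [9, 0, 7]
  [∞, ∞, 0]

This is the Floyd-Warshall all-pairs shortest-path computation. For each intermediate vertex k = 0, 1, …, 2, update dist[i][j] ← min(dist[i][j], dist[i][k] + dist[k][j]). The final matrix gives, for each (i, j), the minimum total weight of any directed path from i to j (possibly empty when i = j).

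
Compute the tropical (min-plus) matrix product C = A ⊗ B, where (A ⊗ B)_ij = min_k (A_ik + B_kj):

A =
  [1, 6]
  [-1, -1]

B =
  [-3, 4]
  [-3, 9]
A ⊗ B =
  [-2, 5]
  [-4, 3]

Apply the min-plus product entry-by-entry:
  C[0][0] = min over k of (A[0][0] + B[0][0] = 1 + -3 = -2, A[0][1] + B[1][0] = 6 + -3 = 3) = -2 (attained at k = 0)
  C[0][1] = min over k of (A[0][0] + B[0][1] = 1 + 4 = 5, A[0][1] + B[1][1] = 6 + 9 = 15) = 5 (attained at k = 0)
  C[1][0] = min over k of (A[1][0] + B[0][0] = -1 + -3 = -4, A[1][1] + B[1][0] = -1 + -3 = -4) = -4 (attained at k = 0)
  C[1][1] = min over k of (A[1][0] + B[0][1] = -1 + 4 = 3, A[1][1] + B[1][1] = -1 + 9 = 8) = 3 (attained at k = 0)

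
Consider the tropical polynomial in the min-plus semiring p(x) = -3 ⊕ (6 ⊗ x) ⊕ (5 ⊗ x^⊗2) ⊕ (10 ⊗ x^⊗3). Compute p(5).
p(5) = -3

A tropical monomial a ⊗ x^⊗i evaluates to a + i · x. Evaluating each term at x = 5:
  Term 0 contributes -3 + 0 · 5 = -3
  Term 1 contributes 6 + 1 · 5 = 11
  Term 2 contributes 5 + 2 · 5 = 15
  Term 3 contributes 10 + 3 · 5 = 25
p(5) = ⊕ of these = min[-3, 11, 15, 25] = -3.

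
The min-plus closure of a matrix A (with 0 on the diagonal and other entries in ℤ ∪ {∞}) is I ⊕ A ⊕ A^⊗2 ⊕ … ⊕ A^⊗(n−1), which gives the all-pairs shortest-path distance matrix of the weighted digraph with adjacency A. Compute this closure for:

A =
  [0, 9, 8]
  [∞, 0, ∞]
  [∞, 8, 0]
Closure =
  [0, 9, 8]
  [∞, 0, ∞]
  [∞, 8, 0]

This is the Floyd-Warshall all-pairs shortest-path computation. For each intermediate vertex k = 0, 1, …, 2, update dist[i][j] ← min(dist[i][j], dist[i][k] + dist[k][j]). The final matrix gives, for each (i, j), the minimum total weight of any directed path from i to j (possibly empty when i = j).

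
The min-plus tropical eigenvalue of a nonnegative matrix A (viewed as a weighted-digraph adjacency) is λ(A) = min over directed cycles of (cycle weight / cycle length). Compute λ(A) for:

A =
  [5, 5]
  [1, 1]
λ(A) = 1

Enumerate directed cycles and compute their means (weight / length). Sample:
  cycle 0 → 0: weight = 5, length = 1, mean = 5/1 ≈ 5.000
  cycle 1 → 1: weight = 1, length = 1, mean = 1/1 ≈ 1.000
  cycle 0 → 1 → 0: weight = 6, length = 2, mean = 6/2 ≈ 3.000
  cycle 1 → 0 → 1: weight = 6, length = 2, mean = 6/2 ≈ 3.000
Minimum mean = 1.000, attained e.g. along the cycle 1 → 1 with weight 1 and length 1. So λ(A) = 1/1 = 1.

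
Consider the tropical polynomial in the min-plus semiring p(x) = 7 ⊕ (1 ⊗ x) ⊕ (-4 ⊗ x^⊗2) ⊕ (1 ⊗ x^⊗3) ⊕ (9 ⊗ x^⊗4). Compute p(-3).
p(-3) = -10

A tropical monomial a ⊗ x^⊗i evaluates to a + i · x. Evaluating each term at x = -3:
  Term 0 contributes 7 + 0 · -3 = 7
  Term 1 contributes 1 + 1 · -3 = -2
  Term 2 contributes -4 + 2 · -3 = -10
  Term 3 contributes 1 + 3 · -3 = -8
  Term 4 contributes 9 + 4 · -3 = -3
p(-3) = ⊕ of these = min[7, -2, -10, -8, -3] = -10.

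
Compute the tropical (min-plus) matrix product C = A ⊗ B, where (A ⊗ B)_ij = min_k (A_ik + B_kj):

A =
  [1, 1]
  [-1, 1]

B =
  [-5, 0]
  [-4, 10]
A ⊗ B =
  [-4, 1]
  [-6, -1]

Apply the min-plus product entry-by-entry:
  C[0][0] = min over k of (A[0][0] + B[0][0] = 1 + -5 = -4, A[0][1] + B[1][0] = 1 + -4 = -3) = -4 (attained at k = 0)
  C[0][1] = min over k of (A[0][0] + B[0][1] = 1 + 0 = 1, A[0][1] + B[1][1] = 1 + 10 = 11) = 1 (attained at k = 0)
  C[1][0] = min over k of (A[1][0] + B[0][0] = -1 + -5 = -6, A[1][1] + B[1][0] = 1 + -4 = -3) = -6 (attained at k = 0)
  C[1][1] = min over k of (A[1][0] + B[0][1] = -1 + 0 = -1, A[1][1] + B[1][1] = 1 + 10 = 11) = -1 (attained at k = 0)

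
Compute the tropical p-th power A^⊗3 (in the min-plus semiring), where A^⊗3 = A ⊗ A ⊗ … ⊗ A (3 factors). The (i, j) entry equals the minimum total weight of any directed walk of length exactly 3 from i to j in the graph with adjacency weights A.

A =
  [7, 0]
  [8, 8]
A^⊗3 =
  [15, 8]
  [16, 15]

Each entry (A^⊗3)_ij equals the minimum over all length-3 walks i = v_0 → v_1 → … → v_3 = j of Σ_t A[v_t][v_{t+1}]. For example, for (i, j) = (0, 1) we minimise over 4 possible intermediate vertex sequences; the minimum is 8, attained along the walk 0 → 1 → 0 → 1.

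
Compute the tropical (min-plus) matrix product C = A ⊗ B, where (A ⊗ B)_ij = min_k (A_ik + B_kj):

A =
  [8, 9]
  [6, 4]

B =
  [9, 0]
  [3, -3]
A ⊗ B =
  [12, 6]
  [7, 1]

Apply the min-plus product entry-by-entry:
  C[0][0] = min over k of (A[0][0] + B[0][0] = 8 + 9 = 17, A[0][1] + B[1][0] = 9 + 3 = 12) = 12 (attained at k = 1)
  C[0][1] = min over k of (A[0][0] + B[0][1] = 8 + 0 = 8, A[0][1] + B[1][1] = 9 + -3 = 6) = 6 (attained at k = 1)
  C[1][0] = min over k of (A[1][0] + B[0][0] = 6 + 9 = 15, A[1][1] + B[1][0] = 4 + 3 = 7) = 7 (attained at k = 1)
  C[1][1] = min over k of (A[1][0] + B[0][1] = 6 + 0 = 6, A[1][1] + B[1][1] = 4 + -3 = 1) = 1 (attained at k = 1)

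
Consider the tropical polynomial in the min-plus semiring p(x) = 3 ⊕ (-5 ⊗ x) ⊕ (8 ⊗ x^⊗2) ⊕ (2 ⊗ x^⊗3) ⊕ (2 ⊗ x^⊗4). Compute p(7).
p(7) = 2

A tropical monomial a ⊗ x^⊗i evaluates to a + i · x. Evaluating each term at x = 7:
  Term 0 contributes 3 + 0 · 7 = 3
  Term 1 contributes -5 + 1 · 7 = 2
  Term 2 contributes 8 + 2 · 7 = 22
  Term 3 contributes 2 + 3 · 7 = 23
  Term 4 contributes 2 + 4 · 7 = 30
p(7) = ⊕ of these = min[3, 2, 22, 23, 30] = 2.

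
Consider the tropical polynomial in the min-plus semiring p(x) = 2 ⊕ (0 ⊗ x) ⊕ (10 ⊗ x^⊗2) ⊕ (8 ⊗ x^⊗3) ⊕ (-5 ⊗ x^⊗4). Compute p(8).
p(8) = 2

A tropical monomial a ⊗ x^⊗i evaluates to a + i · x. Evaluating each term at x = 8:
  Term 0 contributes 2 + 0 · 8 = 2
  Term 1 contributes 0 + 1 · 8 = 8
  Term 2 contributes 10 + 2 · 8 = 26
  Term 3 contributes 8 + 3 · 8 = 32
  Term 4 contributes -5 + 4 · 8 = 27
p(8) = ⊕ of these = min[2, 8, 26, 32, 27] = 2.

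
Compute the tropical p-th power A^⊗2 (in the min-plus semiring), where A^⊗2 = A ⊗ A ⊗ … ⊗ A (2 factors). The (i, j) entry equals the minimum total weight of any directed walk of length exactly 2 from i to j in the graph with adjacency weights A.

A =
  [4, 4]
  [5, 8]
A^⊗2 =
  [8, 8]
  [9, 9]

Each entry (A^⊗2)_ij equals the minimum over all length-2 walks i = v_0 → v_1 → … → v_2 = j of Σ_t A[v_t][v_{t+1}]. For example, for (i, j) = (0, 1) we minimise over 2 possible intermediate vertex sequences; the minimum is 8, attained along the walk 0 → 0 → 1.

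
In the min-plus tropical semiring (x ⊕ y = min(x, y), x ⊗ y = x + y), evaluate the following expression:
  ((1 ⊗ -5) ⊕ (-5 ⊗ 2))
((1 ⊗ -5) ⊕ (-5 ⊗ 2)) = -4

Expand innermost to outermost. Recall ⊕ takes the minimum of its arguments and ⊗ takes their sum. Working out the expression ((1 ⊗ -5) ⊕ (-5 ⊗ 2)) gives -4.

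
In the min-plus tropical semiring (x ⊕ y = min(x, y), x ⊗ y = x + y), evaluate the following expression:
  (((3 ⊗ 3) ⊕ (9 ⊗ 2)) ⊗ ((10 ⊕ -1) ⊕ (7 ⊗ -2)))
(((3 ⊗ 3) ⊕ (9 ⊗ 2)) ⊗ ((10 ⊕ -1) ⊕ (7 ⊗ -2))) = 5

Expand innermost to outermost. Recall ⊕ takes the minimum of its arguments and ⊗ takes their sum. Working out the expression (((3 ⊗ 3) ⊕ (9 ⊗ 2)) ⊗ ((10 ⊕ -1) ⊕ (7 ⊗ -2))) gives 5.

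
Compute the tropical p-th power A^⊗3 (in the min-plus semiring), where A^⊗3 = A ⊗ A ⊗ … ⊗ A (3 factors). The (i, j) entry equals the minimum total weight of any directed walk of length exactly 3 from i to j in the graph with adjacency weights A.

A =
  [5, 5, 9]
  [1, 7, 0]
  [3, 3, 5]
A^⊗3 =
  [8, 8, 10]
  [4, 8, 3]
  [6, 6, 8]

Each entry (A^⊗3)_ij equals the minimum over all length-3 walks i = v_0 → v_1 → … → v_3 = j of Σ_t A[v_t][v_{t+1}]. For example, for (i, j) = (0, 2) we minimise over 9 possible intermediate vertex sequences; the minimum is 10, attained along the walk 0 → 0 → 1 → 2.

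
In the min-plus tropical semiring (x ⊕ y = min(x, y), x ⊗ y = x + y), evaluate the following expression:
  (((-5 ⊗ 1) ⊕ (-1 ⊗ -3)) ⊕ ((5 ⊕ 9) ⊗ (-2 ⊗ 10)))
(((-5 ⊗ 1) ⊕ (-1 ⊗ -3)) ⊕ ((5 ⊕ 9) ⊗ (-2 ⊗ 10))) = -4

Expand innermost to outermost. Recall ⊕ takes the minimum of its arguments and ⊗ takes their sum. Working out the expression (((-5 ⊗ 1) ⊕ (-1 ⊗ -3)) ⊕ ((5 ⊕ 9) ⊗ (-2 ⊗ 10))) gives -4.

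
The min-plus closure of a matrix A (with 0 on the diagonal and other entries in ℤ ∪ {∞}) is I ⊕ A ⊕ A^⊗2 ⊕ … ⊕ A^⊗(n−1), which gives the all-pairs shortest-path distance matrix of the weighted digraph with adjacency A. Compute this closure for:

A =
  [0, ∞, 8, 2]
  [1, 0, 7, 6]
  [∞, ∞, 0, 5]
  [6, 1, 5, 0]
Closure =
  [0, 3, 7, 2]
  [1, 0, 7, 3]
  [7, 6, 0, 5]
  [2, 1, 5, 0]

This is the Floyd-Warshall all-pairs shortest-path computation. For each intermediate vertex k = 0, 1, …, 3, update dist[i][j] ← min(dist[i][j], dist[i][k] + dist[k][j]). The final matrix gives, for each (i, j), the minimum total weight of any directed path from i to j (possibly empty when i = j).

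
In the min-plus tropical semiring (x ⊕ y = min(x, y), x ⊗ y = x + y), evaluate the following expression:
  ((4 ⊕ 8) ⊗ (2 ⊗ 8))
((4 ⊕ 8) ⊗ (2 ⊗ 8)) = 14

Expand innermost to outermost. Recall ⊕ takes the minimum of its arguments and ⊗ takes their sum. Working out the expression ((4 ⊕ 8) ⊗ (2 ⊗ 8)) gives 14.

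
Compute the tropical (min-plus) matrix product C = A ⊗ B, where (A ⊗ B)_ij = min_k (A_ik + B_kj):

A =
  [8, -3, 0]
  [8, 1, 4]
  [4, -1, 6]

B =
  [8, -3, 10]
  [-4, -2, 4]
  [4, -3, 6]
A ⊗ B =
  [-7, -5, 1]
  [-3, -1, 5]
  [-5, -3, 3]

Apply the min-plus product entry-by-entry:
  C[0][0] = min over k of (A[0][0] + B[0][0] = 8 + 8 = 16, A[0][1] + B[1][0] = -3 + -4 = -7, A[0][2] + B[2][0] = 0 + 4 = 4) = -7 (attained at k = 1)
  C[0][1] = min over k of (A[0][0] + B[0][1] = 8 + -3 = 5, A[0][1] + B[1][1] = -3 + -2 = -5, A[0][2] + B[2][1] = 0 + -3 = -3) = -5 (attained at k = 1)
  C[0][2] = min over k of (A[0][0] + B[0][2] = 8 + 10 = 18, A[0][1] + B[1][2] = -3 + 4 = 1, A[0][2] + B[2][2] = 0 + 6 = 6) = 1 (attained at k = 1)
  C[1][0] = min over k of (A[1][0] + B[0][0] = 8 + 8 = 16, A[1][1] + B[1][0] = 1 + -4 = -3, A[1][2] + B[2][0] = 4 + 4 = 8) = -3 (attained at k = 1)
  C[1][1] = min over k of (A[1][0] + B[0][1] = 8 + -3 = 5, A[1][1] + B[1][1] = 1 + -2 = -1, A[1][2] + B[2][1] = 4 + -3 = 1) = -1 (attained at k = 1)
  C[1][2] = min over k of (A[1][0] + B[0][2] = 8 + 10 = 18, A[1][1] + B[1][2] = 1 + 4 = 5, A[1][2] + B[2][2] = 4 + 6 = 10) = 5 (attained at k = 1)
  C[2][0] = min over k of (A[2][0] + B[0][0] = 4 + 8 = 12, A[2][1] + B[1][0] = -1 + -4 = -5, A[2][2] + B[2][0] = 6 + 4 = 10) = -5 (attained at k = 1)
  C[2][1] = min over k of (A[2][0] + B[0][1] = 4 + -3 = 1, A[2][1] + B[1][1] = -1 + -2 = -3, A[2][2] + B[2][1] = 6 + -3 = 3) = -3 (attained at k = 1)
  C[2][2] = min over k of (A[2][0] + B[0][2] = 4 + 10 = 14, A[2][1] + B[1][2] = -1 + 4 = 3, A[2][2] + B[2][2] = 6 + 6 = 12) = 3 (attained at k = 1)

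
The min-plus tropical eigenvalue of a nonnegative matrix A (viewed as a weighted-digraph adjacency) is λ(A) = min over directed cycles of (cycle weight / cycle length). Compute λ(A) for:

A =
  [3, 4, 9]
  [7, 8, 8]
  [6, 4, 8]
λ(A) = 3

Enumerate directed cycles and compute their means (weight / length). Sample:
  cycle 0 → 0: weight = 3, length = 1, mean = 3/1 ≈ 3.000
  cycle 1 → 1: weight = 8, length = 1, mean = 8/1 ≈ 8.000
  cycle 2 → 2: weight = 8, length = 1, mean = 8/1 ≈ 8.000
  cycle 0 → 1 → 0: weight = 11, length = 2, mean = 11/2 ≈ 5.500
  cycle 0 → 2 → 0: weight = 15, length = 2, mean = 15/2 ≈ 7.500
  cycle 1 → 0 → 1: weight = 11, length = 2, mean = 11/2 ≈ 5.500
Minimum mean = 3.000, attained e.g. along the cycle 0 → 0 with weight 3 and length 1. So λ(A) = 3/1 = 3.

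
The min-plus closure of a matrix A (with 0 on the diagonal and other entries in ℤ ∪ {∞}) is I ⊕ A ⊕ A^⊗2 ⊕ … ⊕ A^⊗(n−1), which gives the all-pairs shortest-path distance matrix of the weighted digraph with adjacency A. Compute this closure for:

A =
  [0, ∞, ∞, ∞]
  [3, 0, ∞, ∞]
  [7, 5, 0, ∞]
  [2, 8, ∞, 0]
Closure =
  [0, ∞, ∞, ∞]
  [3, 0, ∞, ∞]
  [7, 5, 0, ∞]
  [2, 8, ∞, 0]

This is the Floyd-Warshall all-pairs shortest-path computation. For each intermediate vertex k = 0, 1, …, 3, update dist[i][j] ← min(dist[i][j], dist[i][k] + dist[k][j]). The final matrix gives, for each (i, j), the minimum total weight of any directed path from i to j (possibly empty when i = j).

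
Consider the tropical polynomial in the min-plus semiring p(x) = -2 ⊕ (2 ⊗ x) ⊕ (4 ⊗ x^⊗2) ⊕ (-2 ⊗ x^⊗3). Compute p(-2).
p(-2) = -8

A tropical monomial a ⊗ x^⊗i evaluates to a + i · x. Evaluating each term at x = -2:
  Term 0 contributes -2 + 0 · -2 = -2
  Term 1 contributes 2 + 1 · -2 = 0
  Term 2 contributes 4 + 2 · -2 = 0
  Term 3 contributes -2 + 3 · -2 = -8
p(-2) = ⊕ of these = min[-2, 0, 0, -8] = -8.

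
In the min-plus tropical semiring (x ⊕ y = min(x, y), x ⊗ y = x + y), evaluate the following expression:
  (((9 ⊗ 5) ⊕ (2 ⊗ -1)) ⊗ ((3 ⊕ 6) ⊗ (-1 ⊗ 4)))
(((9 ⊗ 5) ⊕ (2 ⊗ -1)) ⊗ ((3 ⊕ 6) ⊗ (-1 ⊗ 4))) = 7

Expand innermost to outermost. Recall ⊕ takes the minimum of its arguments and ⊗ takes their sum. Working out the expression (((9 ⊗ 5) ⊕ (2 ⊗ -1)) ⊗ ((3 ⊕ 6) ⊗ (-1 ⊗ 4))) gives 7.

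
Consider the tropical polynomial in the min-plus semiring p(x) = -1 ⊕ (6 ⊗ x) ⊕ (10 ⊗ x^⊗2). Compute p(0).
p(0) = -1

A tropical monomial a ⊗ x^⊗i evaluates to a + i · x. Evaluating each term at x = 0:
  Term 0 contributes -1 + 0 · 0 = -1
  Term 1 contributes 6 + 1 · 0 = 6
  Term 2 contributes 10 + 2 · 0 = 10
p(0) = ⊕ of these = min[-1, 6, 10] = -1.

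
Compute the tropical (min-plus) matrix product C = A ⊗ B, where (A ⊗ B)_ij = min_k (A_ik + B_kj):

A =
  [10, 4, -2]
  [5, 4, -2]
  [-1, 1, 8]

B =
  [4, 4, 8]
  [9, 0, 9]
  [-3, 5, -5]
A ⊗ B =
  [-5, 3, -7]
  [-5, 3, -7]
  [3, 1, 3]

Apply the min-plus product entry-by-entry:
  C[0][0] = min over k of (A[0][0] + B[0][0] = 10 + 4 = 14, A[0][1] + B[1][0] = 4 + 9 = 13, A[0][2] + B[2][0] = -2 + -3 = -5) = -5 (attained at k = 2)
  C[0][1] = min over k of (A[0][0] + B[0][1] = 10 + 4 = 14, A[0][1] + B[1][1] = 4 + 0 = 4, A[0][2] + B[2][1] = -2 + 5 = 3) = 3 (attained at k = 2)
  C[0][2] = min over k of (A[0][0] + B[0][2] = 10 + 8 = 18, A[0][1] + B[1][2] = 4 + 9 = 13, A[0][2] + B[2][2] = -2 + -5 = -7) = -7 (attained at k = 2)
  C[1][0] = min over k of (A[1][0] + B[0][0] = 5 + 4 = 9, A[1][1] + B[1][0] = 4 + 9 = 13, A[1][2] + B[2][0] = -2 + -3 = -5) = -5 (attained at k = 2)
  C[1][1] = min over k of (A[1][0] + B[0][1] = 5 + 4 = 9, A[1][1] + B[1][1] = 4 + 0 = 4, A[1][2] + B[2][1] = -2 + 5 = 3) = 3 (attained at k = 2)
  C[1][2] = min over k of (A[1][0] + B[0][2] = 5 + 8 = 13, A[1][1] + B[1][2] = 4 + 9 = 13, A[1][2] + B[2][2] = -2 + -5 = -7) = -7 (attained at k = 2)
  C[2][0] = min over k of (A[2][0] + B[0][0] = -1 + 4 = 3, A[2][1] + B[1][0] = 1 + 9 = 10, A[2][2] + B[2][0] = 8 + -3 = 5) = 3 (attained at k = 0)
  C[2][1] = min over k of (A[2][0] + B[0][1] = -1 + 4 = 3, A[2][1] + B[1][1] = 1 + 0 = 1, A[2][2] + B[2][1] = 8 + 5 = 13) = 1 (attained at k = 1)
  C[2][2] = min over k of (A[2][0] + B[0][2] = -1 + 8 = 7, A[2][1] + B[1][2] = 1 + 9 = 10, A[2][2] + B[2][2] = 8 + -5 = 3) = 3 (attained at k = 2)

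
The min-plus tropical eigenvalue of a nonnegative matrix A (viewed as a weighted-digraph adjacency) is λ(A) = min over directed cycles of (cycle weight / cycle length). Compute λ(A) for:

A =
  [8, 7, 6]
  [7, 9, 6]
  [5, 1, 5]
λ(A) = 7/2

Enumerate directed cycles and compute their means (weight / length). Sample:
  cycle 0 → 0: weight = 8, length = 1, mean = 8/1 ≈ 8.000
  cycle 1 → 1: weight = 9, length = 1, mean = 9/1 ≈ 9.000
  cycle 2 → 2: weight = 5, length = 1, mean = 5/1 ≈ 5.000
  cycle 0 → 1 → 0: weight = 14, length = 2, mean = 14/2 ≈ 7.000
  cycle 0 → 2 → 0: weight = 11, length = 2, mean = 11/2 ≈ 5.500
  cycle 1 → 0 → 1: weight = 14, length = 2, mean = 14/2 ≈ 7.000
Minimum mean = 3.500, attained e.g. along the cycle 1 → 2 → 1 with weight 7 and length 2. So λ(A) = 7/2 = 7/2.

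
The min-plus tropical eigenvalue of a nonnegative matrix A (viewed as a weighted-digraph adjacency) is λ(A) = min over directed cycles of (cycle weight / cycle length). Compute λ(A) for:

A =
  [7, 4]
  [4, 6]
λ(A) = 4

Enumerate directed cycles and compute their means (weight / length). Sample:
  cycle 0 → 0: weight = 7, length = 1, mean = 7/1 ≈ 7.000
  cycle 1 → 1: weight = 6, length = 1, mean = 6/1 ≈ 6.000
  cycle 0 → 1 → 0: weight = 8, length = 2, mean = 8/2 ≈ 4.000
  cycle 1 → 0 → 1: weight = 8, length = 2, mean = 8/2 ≈ 4.000
Minimum mean = 4.000, attained e.g. along the cycle 0 → 1 → 0 with weight 8 and length 2. So λ(A) = 8/2 = 4.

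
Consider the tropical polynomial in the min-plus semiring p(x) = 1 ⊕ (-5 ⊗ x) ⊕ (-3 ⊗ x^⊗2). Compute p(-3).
p(-3) = -9

A tropical monomial a ⊗ x^⊗i evaluates to a + i · x. Evaluating each term at x = -3:
  Term 0 contributes 1 + 0 · -3 = 1
  Term 1 contributes -5 + 1 · -3 = -8
  Term 2 contributes -3 + 2 · -3 = -9
p(-3) = ⊕ of these = min[1, -8, -9] = -9.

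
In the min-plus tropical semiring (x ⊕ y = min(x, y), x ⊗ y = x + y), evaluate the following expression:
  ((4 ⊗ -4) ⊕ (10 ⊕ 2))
((4 ⊗ -4) ⊕ (10 ⊕ 2)) = 0

Expand innermost to outermost. Recall ⊕ takes the minimum of its arguments and ⊗ takes their sum. Working out the expression ((4 ⊗ -4) ⊕ (10 ⊕ 2)) gives 0.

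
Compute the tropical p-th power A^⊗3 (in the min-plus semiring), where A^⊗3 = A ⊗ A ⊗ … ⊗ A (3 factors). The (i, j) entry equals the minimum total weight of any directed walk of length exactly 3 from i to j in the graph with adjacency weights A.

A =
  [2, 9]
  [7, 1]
A^⊗3 =
  [6, 11]
  [9, 3]

Each entry (A^⊗3)_ij equals the minimum over all length-3 walks i = v_0 → v_1 → … → v_3 = j of Σ_t A[v_t][v_{t+1}]. For example, for (i, j) = (0, 1) we minimise over 4 possible intermediate vertex sequences; the minimum is 11, attained along the walk 0 → 1 → 1 → 1.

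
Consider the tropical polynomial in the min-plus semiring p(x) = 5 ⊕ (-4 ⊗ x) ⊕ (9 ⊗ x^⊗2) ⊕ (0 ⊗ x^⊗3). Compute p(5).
p(5) = 1

A tropical monomial a ⊗ x^⊗i evaluates to a + i · x. Evaluating each term at x = 5:
  Term 0 contributes 5 + 0 · 5 = 5
  Term 1 contributes -4 + 1 · 5 = 1
  Term 2 contributes 9 + 2 · 5 = 19
  Term 3 contributes 0 + 3 · 5 = 15
p(5) = ⊕ of these = min[5, 1, 19, 15] = 1.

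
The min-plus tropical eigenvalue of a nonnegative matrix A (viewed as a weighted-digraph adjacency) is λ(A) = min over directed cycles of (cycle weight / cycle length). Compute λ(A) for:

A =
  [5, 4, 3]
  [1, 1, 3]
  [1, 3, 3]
λ(A) = 1

Enumerate directed cycles and compute their means (weight / length). Sample:
  cycle 0 → 0: weight = 5, length = 1, mean = 5/1 ≈ 5.000
  cycle 1 → 1: weight = 1, length = 1, mean = 1/1 ≈ 1.000
  cycle 2 → 2: weight = 3, length = 1, mean = 3/1 ≈ 3.000
  cycle 0 → 1 → 0: weight = 5, length = 2, mean = 5/2 ≈ 2.500
  cycle 0 → 2 → 0: weight = 4, length = 2, mean = 4/2 ≈ 2.000
  cycle 1 → 0 → 1: weight = 5, length = 2, mean = 5/2 ≈ 2.500
Minimum mean = 1.000, attained e.g. along the cycle 1 → 1 with weight 1 and length 1. So λ(A) = 1/1 = 1.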